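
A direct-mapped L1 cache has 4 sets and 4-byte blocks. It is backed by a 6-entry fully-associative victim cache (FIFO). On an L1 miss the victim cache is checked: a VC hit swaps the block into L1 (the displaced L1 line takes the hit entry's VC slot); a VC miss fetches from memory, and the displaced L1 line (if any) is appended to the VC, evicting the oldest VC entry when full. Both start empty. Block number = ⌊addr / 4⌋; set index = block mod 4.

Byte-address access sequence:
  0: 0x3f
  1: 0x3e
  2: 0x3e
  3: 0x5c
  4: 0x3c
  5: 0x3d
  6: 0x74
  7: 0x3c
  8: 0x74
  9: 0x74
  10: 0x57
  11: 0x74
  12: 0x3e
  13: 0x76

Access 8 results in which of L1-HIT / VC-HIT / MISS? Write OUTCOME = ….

OUTCOME = L1-HIT

#0 0x3f→b15/s3 MISS; vc=[]
#1 0x3e→b15/s3 L1-HIT; vc=[]
#2 0x3e→b15/s3 L1-HIT; vc=[]
#3 0x5c→b23/s3 MISS; vc=[15]
#4 0x3c→b15/s3 VC-HIT; vc=[23]
#5 0x3d→b15/s3 L1-HIT; vc=[23]
#6 0x74→b29/s1 MISS; vc=[23]
#7 0x3c→b15/s3 L1-HIT; vc=[23]
#8 0x74→b29/s1 L1-HIT; vc=[23]
#9 0x74→b29/s1 L1-HIT; vc=[23]
#10 0x57→b21/s1 MISS; vc=[23,29]
#11 0x74→b29/s1 VC-HIT; vc=[23,21]
#12 0x3e→b15/s3 L1-HIT; vc=[23,21]
#13 0x76→b29/s1 L1-HIT; vc=[23,21]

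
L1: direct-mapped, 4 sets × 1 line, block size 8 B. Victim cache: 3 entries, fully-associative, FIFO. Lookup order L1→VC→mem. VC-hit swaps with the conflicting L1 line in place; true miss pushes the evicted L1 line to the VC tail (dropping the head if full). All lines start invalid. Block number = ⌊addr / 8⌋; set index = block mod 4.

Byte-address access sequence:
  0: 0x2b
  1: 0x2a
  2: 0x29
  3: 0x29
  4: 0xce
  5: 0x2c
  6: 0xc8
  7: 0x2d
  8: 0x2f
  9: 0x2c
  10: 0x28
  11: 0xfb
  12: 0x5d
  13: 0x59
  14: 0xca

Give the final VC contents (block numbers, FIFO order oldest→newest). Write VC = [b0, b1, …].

VC = [5, 31]

  [0] addr=0x2b blk=5 s=1: MISS | VC []
  [1] addr=0x2a blk=5 s=1: L1-HIT | VC []
  [2] addr=0x29 blk=5 s=1: L1-HIT | VC []
  [3] addr=0x29 blk=5 s=1: L1-HIT | VC []
  [4] addr=0xce blk=25 s=1: MISS | VC [5]
  [5] addr=0x2c blk=5 s=1: VC-HIT | VC [25]
  [6] addr=0xc8 blk=25 s=1: VC-HIT | VC [5]
  [7] addr=0x2d blk=5 s=1: VC-HIT | VC [25]
  [8] addr=0x2f blk=5 s=1: L1-HIT | VC [25]
  [9] addr=0x2c blk=5 s=1: L1-HIT | VC [25]
  [10] addr=0x28 blk=5 s=1: L1-HIT | VC [25]
  [11] addr=0xfb blk=31 s=3: MISS | VC [25]
  [12] addr=0x5d blk=11 s=3: MISS | VC [25, 31]
  [13] addr=0x59 blk=11 s=3: L1-HIT | VC [25, 31]
  [14] addr=0xca blk=25 s=1: VC-HIT | VC [5, 31]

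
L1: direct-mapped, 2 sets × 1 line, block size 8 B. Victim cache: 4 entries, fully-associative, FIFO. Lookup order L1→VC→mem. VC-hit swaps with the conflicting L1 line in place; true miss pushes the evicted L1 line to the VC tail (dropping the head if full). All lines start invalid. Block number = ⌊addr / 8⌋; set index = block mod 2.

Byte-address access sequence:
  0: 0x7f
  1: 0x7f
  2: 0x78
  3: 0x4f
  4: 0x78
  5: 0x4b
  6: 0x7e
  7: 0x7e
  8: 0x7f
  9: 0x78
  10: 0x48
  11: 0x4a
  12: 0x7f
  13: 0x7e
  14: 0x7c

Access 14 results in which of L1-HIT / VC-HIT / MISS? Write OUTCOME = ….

OUTCOME = L1-HIT

  [0] addr=0x7f blk=15 s=1: MISS | VC []
  [1] addr=0x7f blk=15 s=1: L1-HIT | VC []
  [2] addr=0x78 blk=15 s=1: L1-HIT | VC []
  [3] addr=0x4f blk=9 s=1: MISS | VC [15]
  [4] addr=0x78 blk=15 s=1: VC-HIT | VC [9]
  [5] addr=0x4b blk=9 s=1: VC-HIT | VC [15]
  [6] addr=0x7e blk=15 s=1: VC-HIT | VC [9]
  [7] addr=0x7e blk=15 s=1: L1-HIT | VC [9]
  [8] addr=0x7f blk=15 s=1: L1-HIT | VC [9]
  [9] addr=0x78 blk=15 s=1: L1-HIT | VC [9]
  [10] addr=0x48 blk=9 s=1: VC-HIT | VC [15]
  [11] addr=0x4a blk=9 s=1: L1-HIT | VC [15]
  [12] addr=0x7f blk=15 s=1: VC-HIT | VC [9]
  [13] addr=0x7e blk=15 s=1: L1-HIT | VC [9]
  [14] addr=0x7c blk=15 s=1: L1-HIT | VC [9]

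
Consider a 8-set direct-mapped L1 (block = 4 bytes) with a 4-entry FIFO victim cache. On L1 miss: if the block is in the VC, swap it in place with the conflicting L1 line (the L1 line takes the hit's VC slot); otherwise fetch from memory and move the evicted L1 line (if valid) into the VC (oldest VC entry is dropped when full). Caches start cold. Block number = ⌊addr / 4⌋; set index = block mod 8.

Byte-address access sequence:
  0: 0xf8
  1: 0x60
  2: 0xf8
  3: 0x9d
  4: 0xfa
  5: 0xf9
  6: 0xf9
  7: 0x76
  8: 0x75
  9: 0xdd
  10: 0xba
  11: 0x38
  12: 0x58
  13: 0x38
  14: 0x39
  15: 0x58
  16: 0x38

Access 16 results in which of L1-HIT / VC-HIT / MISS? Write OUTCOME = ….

OUTCOME = VC-HIT

  [0] addr=0xf8 blk=62 s=6: MISS | VC []
  [1] addr=0x60 blk=24 s=0: MISS | VC []
  [2] addr=0xf8 blk=62 s=6: L1-HIT | VC []
  [3] addr=0x9d blk=39 s=7: MISS | VC []
  [4] addr=0xfa blk=62 s=6: L1-HIT | VC []
  [5] addr=0xf9 blk=62 s=6: L1-HIT | VC []
  [6] addr=0xf9 blk=62 s=6: L1-HIT | VC []
  [7] addr=0x76 blk=29 s=5: MISS | VC []
  [8] addr=0x75 blk=29 s=5: L1-HIT | VC []
  [9] addr=0xdd blk=55 s=7: MISS | VC [39]
  [10] addr=0xba blk=46 s=6: MISS | VC [39, 62]
  [11] addr=0x38 blk=14 s=6: MISS | VC [39, 62, 46]
  [12] addr=0x58 blk=22 s=6: MISS | VC [39, 62, 46, 14]
  [13] addr=0x38 blk=14 s=6: VC-HIT | VC [39, 62, 46, 22]
  [14] addr=0x39 blk=14 s=6: L1-HIT | VC [39, 62, 46, 22]
  [15] addr=0x58 blk=22 s=6: VC-HIT | VC [39, 62, 46, 14]
  [16] addr=0x38 blk=14 s=6: VC-HIT | VC [39, 62, 46, 22]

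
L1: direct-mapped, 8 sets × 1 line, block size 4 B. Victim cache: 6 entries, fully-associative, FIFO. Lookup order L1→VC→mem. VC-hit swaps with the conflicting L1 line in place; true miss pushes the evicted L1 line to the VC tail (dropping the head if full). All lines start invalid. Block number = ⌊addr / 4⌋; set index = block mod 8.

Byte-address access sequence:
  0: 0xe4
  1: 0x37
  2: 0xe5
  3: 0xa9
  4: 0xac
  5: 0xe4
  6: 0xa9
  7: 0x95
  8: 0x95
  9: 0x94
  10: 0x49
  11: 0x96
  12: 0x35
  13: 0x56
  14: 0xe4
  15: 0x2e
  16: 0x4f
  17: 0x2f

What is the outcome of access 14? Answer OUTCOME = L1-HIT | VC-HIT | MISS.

  [0] addr=0xe4 blk=57 s=1: MISS | VC []
  [1] addr=0x37 blk=13 s=5: MISS | VC []
  [2] addr=0xe5 blk=57 s=1: L1-HIT | VC []
  [3] addr=0xa9 blk=42 s=2: MISS | VC []
  [4] addr=0xac blk=43 s=3: MISS | VC []
  [5] addr=0xe4 blk=57 s=1: L1-HIT | VC []
  [6] addr=0xa9 blk=42 s=2: L1-HIT | VC []
  [7] addr=0x95 blk=37 s=5: MISS | VC [13]
  [8] addr=0x95 blk=37 s=5: L1-HIT | VC [13]
  [9] addr=0x94 blk=37 s=5: L1-HIT | VC [13]
  [10] addr=0x49 blk=18 s=2: MISS | VC [13, 42]
  [11] addr=0x96 blk=37 s=5: L1-HIT | VC [13, 42]
  [12] addr=0x35 blk=13 s=5: VC-HIT | VC [37, 42]
  [13] addr=0x56 blk=21 s=5: MISS | VC [37, 42, 13]
  [14] addr=0xe4 blk=57 s=1: L1-HIT | VC [37, 42, 13]
  [15] addr=0x2e blk=11 s=3: MISS | VC [37, 42, 13, 43]
  [16] addr=0x4f blk=19 s=3: MISS | VC [37, 42, 13, 43, 11]
  [17] addr=0x2f blk=11 s=3: VC-HIT | VC [37, 42, 13, 43, 19]

OUTCOME = L1-HIT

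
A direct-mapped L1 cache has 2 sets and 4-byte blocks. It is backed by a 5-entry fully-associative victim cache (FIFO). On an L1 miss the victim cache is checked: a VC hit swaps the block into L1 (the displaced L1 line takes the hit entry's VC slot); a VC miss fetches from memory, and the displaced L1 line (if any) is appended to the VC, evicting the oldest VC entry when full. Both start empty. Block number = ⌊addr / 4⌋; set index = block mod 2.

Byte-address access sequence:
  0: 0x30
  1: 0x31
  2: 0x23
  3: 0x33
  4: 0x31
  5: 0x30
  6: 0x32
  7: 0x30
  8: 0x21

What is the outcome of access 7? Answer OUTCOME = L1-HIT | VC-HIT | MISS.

OUTCOME = L1-HIT

  [0] addr=0x30 blk=12 s=0: MISS | VC []
  [1] addr=0x31 blk=12 s=0: L1-HIT | VC []
  [2] addr=0x23 blk=8 s=0: MISS | VC [12]
  [3] addr=0x33 blk=12 s=0: VC-HIT | VC [8]
  [4] addr=0x31 blk=12 s=0: L1-HIT | VC [8]
  [5] addr=0x30 blk=12 s=0: L1-HIT | VC [8]
  [6] addr=0x32 blk=12 s=0: L1-HIT | VC [8]
  [7] addr=0x30 blk=12 s=0: L1-HIT | VC [8]
  [8] addr=0x21 blk=8 s=0: VC-HIT | VC [12]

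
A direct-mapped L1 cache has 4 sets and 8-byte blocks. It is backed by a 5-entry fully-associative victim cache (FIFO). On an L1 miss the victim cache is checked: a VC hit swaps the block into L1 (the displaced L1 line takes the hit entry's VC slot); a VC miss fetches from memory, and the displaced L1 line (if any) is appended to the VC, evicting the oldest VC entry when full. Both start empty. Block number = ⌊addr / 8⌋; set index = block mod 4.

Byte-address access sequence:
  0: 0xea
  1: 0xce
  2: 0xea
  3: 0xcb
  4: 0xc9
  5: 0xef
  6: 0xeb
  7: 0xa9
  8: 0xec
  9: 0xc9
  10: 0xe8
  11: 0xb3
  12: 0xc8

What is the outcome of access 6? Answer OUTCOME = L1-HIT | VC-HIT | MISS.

OUTCOME = L1-HIT

#0 0xea→b29/s1 MISS; vc=[]
#1 0xce→b25/s1 MISS; vc=[29]
#2 0xea→b29/s1 VC-HIT; vc=[25]
#3 0xcb→b25/s1 VC-HIT; vc=[29]
#4 0xc9→b25/s1 L1-HIT; vc=[29]
#5 0xef→b29/s1 VC-HIT; vc=[25]
#6 0xeb→b29/s1 L1-HIT; vc=[25]
#7 0xa9→b21/s1 MISS; vc=[25,29]
#8 0xec→b29/s1 VC-HIT; vc=[25,21]
#9 0xc9→b25/s1 VC-HIT; vc=[29,21]
#10 0xe8→b29/s1 VC-HIT; vc=[25,21]
#11 0xb3→b22/s2 MISS; vc=[25,21]
#12 0xc8→b25/s1 VC-HIT; vc=[29,21]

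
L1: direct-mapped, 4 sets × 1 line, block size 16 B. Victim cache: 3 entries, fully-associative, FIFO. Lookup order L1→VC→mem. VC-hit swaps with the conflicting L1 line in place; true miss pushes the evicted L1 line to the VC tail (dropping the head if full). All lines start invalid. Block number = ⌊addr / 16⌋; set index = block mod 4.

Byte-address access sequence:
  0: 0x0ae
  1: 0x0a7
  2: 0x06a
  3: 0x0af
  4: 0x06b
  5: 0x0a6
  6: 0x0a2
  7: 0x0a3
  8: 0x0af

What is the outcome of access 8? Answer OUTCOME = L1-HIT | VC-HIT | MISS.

OUTCOME = L1-HIT

#0 0xae→b10/s2 MISS; vc=[]
#1 0xa7→b10/s2 L1-HIT; vc=[]
#2 0x6a→b6/s2 MISS; vc=[10]
#3 0xaf→b10/s2 VC-HIT; vc=[6]
#4 0x6b→b6/s2 VC-HIT; vc=[10]
#5 0xa6→b10/s2 VC-HIT; vc=[6]
#6 0xa2→b10/s2 L1-HIT; vc=[6]
#7 0xa3→b10/s2 L1-HIT; vc=[6]
#8 0xaf→b10/s2 L1-HIT; vc=[6]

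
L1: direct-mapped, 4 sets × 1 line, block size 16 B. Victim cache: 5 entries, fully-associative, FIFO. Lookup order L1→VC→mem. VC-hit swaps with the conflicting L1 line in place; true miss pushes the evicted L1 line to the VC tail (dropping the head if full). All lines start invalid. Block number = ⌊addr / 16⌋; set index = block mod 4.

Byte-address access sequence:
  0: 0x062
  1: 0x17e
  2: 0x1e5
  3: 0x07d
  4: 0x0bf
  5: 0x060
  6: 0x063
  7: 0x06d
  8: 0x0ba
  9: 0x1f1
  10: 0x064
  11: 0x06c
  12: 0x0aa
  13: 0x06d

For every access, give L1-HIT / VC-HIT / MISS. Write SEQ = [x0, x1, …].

  [0] addr=0x62 blk=6 s=2: MISS | VC []
  [1] addr=0x17e blk=23 s=3: MISS | VC []
  [2] addr=0x1e5 blk=30 s=2: MISS | VC [6]
  [3] addr=0x7d blk=7 s=3: MISS | VC [6, 23]
  [4] addr=0xbf blk=11 s=3: MISS | VC [6, 23, 7]
  [5] addr=0x60 blk=6 s=2: VC-HIT | VC [30, 23, 7]
  [6] addr=0x63 blk=6 s=2: L1-HIT | VC [30, 23, 7]
  [7] addr=0x6d blk=6 s=2: L1-HIT | VC [30, 23, 7]
  [8] addr=0xba blk=11 s=3: L1-HIT | VC [30, 23, 7]
  [9] addr=0x1f1 blk=31 s=3: MISS | VC [30, 23, 7, 11]
  [10] addr=0x64 blk=6 s=2: L1-HIT | VC [30, 23, 7, 11]
  [11] addr=0x6c blk=6 s=2: L1-HIT | VC [30, 23, 7, 11]
  [12] addr=0xaa blk=10 s=2: MISS | VC [30, 23, 7, 11, 6]
  [13] addr=0x6d blk=6 s=2: VC-HIT | VC [30, 23, 7, 11, 10]

SEQ = [MISS, MISS, MISS, MISS, MISS, VC-HIT, L1-HIT, L1-HIT, L1-HIT, MISS, L1-HIT, L1-HIT, MISS, VC-HIT]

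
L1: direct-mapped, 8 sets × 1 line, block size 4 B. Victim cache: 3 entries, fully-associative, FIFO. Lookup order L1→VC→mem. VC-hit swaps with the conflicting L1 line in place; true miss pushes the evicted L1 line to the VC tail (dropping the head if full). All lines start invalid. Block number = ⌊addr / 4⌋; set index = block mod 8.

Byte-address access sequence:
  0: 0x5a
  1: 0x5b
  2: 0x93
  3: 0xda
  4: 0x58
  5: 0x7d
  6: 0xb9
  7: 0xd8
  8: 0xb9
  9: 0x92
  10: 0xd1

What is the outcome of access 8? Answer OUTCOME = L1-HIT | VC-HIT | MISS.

#0 0x5a→b22/s6 MISS; vc=[]
#1 0x5b→b22/s6 L1-HIT; vc=[]
#2 0x93→b36/s4 MISS; vc=[]
#3 0xda→b54/s6 MISS; vc=[22]
#4 0x58→b22/s6 VC-HIT; vc=[54]
#5 0x7d→b31/s7 MISS; vc=[54]
#6 0xb9→b46/s6 MISS; vc=[54,22]
#7 0xd8→b54/s6 VC-HIT; vc=[46,22]
#8 0xb9→b46/s6 VC-HIT; vc=[54,22]
#9 0x92→b36/s4 L1-HIT; vc=[54,22]
#10 0xd1→b52/s4 MISS; vc=[54,22,36]

OUTCOME = VC-HIT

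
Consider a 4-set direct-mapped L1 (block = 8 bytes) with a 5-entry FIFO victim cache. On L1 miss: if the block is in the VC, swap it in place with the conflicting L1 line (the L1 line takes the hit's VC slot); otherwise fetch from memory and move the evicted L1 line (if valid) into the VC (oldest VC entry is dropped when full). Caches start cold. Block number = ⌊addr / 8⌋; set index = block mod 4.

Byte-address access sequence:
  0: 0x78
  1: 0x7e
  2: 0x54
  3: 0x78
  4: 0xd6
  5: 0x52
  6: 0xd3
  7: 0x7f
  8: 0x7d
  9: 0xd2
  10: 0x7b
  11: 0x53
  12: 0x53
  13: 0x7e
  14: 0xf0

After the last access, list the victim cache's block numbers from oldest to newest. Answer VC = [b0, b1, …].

VC = [26, 10]

0: 0x78 (blk 15, set 3) → MISS  vc=[]
1: 0x7e (blk 15, set 3) → L1-HIT  vc=[]
2: 0x54 (blk 10, set 2) → MISS  vc=[]
3: 0x78 (blk 15, set 3) → L1-HIT  vc=[]
4: 0xd6 (blk 26, set 2) → MISS  vc=[10]
5: 0x52 (blk 10, set 2) → VC-HIT  vc=[26]
6: 0xd3 (blk 26, set 2) → VC-HIT  vc=[10]
7: 0x7f (blk 15, set 3) → L1-HIT  vc=[10]
8: 0x7d (blk 15, set 3) → L1-HIT  vc=[10]
9: 0xd2 (blk 26, set 2) → L1-HIT  vc=[10]
10: 0x7b (blk 15, set 3) → L1-HIT  vc=[10]
11: 0x53 (blk 10, set 2) → VC-HIT  vc=[26]
12: 0x53 (blk 10, set 2) → L1-HIT  vc=[26]
13: 0x7e (blk 15, set 3) → L1-HIT  vc=[26]
14: 0xf0 (blk 30, set 2) → MISS  vc=[26, 10]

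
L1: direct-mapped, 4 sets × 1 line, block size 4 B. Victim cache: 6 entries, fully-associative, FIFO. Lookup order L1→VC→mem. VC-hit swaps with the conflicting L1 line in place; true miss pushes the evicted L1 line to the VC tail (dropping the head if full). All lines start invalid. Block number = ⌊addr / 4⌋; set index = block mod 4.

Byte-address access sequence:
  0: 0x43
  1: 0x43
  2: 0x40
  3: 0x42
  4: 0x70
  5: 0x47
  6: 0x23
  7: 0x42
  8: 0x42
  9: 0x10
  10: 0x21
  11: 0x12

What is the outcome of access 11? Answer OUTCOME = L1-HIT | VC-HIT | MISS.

  [0] addr=0x43 blk=16 s=0: MISS | VC []
  [1] addr=0x43 blk=16 s=0: L1-HIT | VC []
  [2] addr=0x40 blk=16 s=0: L1-HIT | VC []
  [3] addr=0x42 blk=16 s=0: L1-HIT | VC []
  [4] addr=0x70 blk=28 s=0: MISS | VC [16]
  [5] addr=0x47 blk=17 s=1: MISS | VC [16]
  [6] addr=0x23 blk=8 s=0: MISS | VC [16, 28]
  [7] addr=0x42 blk=16 s=0: VC-HIT | VC [8, 28]
  [8] addr=0x42 blk=16 s=0: L1-HIT | VC [8, 28]
  [9] addr=0x10 blk=4 s=0: MISS | VC [8, 28, 16]
  [10] addr=0x21 blk=8 s=0: VC-HIT | VC [4, 28, 16]
  [11] addr=0x12 blk=4 s=0: VC-HIT | VC [8, 28, 16]

OUTCOME = VC-HIT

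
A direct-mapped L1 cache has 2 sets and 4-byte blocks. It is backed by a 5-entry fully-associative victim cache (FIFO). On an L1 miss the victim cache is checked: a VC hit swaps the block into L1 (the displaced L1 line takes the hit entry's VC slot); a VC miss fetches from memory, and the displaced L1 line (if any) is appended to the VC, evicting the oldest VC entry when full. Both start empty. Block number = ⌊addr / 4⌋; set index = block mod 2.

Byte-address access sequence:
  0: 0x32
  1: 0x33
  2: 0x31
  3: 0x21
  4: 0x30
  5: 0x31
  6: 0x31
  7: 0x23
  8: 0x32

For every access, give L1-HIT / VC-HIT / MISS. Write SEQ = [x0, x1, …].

0: 0x32 (blk 12, set 0) → MISS  vc=[]
1: 0x33 (blk 12, set 0) → L1-HIT  vc=[]
2: 0x31 (blk 12, set 0) → L1-HIT  vc=[]
3: 0x21 (blk 8, set 0) → MISS  vc=[12]
4: 0x30 (blk 12, set 0) → VC-HIT  vc=[8]
5: 0x31 (blk 12, set 0) → L1-HIT  vc=[8]
6: 0x31 (blk 12, set 0) → L1-HIT  vc=[8]
7: 0x23 (blk 8, set 0) → VC-HIT  vc=[12]
8: 0x32 (blk 12, set 0) → VC-HIT  vc=[8]

SEQ = [MISS, L1-HIT, L1-HIT, MISS, VC-HIT, L1-HIT, L1-HIT, VC-HIT, VC-HIT]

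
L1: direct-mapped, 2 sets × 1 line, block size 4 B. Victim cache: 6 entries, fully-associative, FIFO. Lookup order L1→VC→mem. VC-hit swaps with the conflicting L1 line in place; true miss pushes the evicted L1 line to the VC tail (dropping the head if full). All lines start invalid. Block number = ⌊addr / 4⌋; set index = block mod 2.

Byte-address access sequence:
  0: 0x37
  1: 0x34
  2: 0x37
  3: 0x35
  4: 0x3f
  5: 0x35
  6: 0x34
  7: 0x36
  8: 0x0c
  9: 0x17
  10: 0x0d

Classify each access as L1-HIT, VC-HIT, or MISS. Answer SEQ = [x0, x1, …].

SEQ = [MISS, L1-HIT, L1-HIT, L1-HIT, MISS, VC-HIT, L1-HIT, L1-HIT, MISS, MISS, VC-HIT]

  [0] addr=0x37 blk=13 s=1: MISS | VC []
  [1] addr=0x34 blk=13 s=1: L1-HIT | VC []
  [2] addr=0x37 blk=13 s=1: L1-HIT | VC []
  [3] addr=0x35 blk=13 s=1: L1-HIT | VC []
  [4] addr=0x3f blk=15 s=1: MISS | VC [13]
  [5] addr=0x35 blk=13 s=1: VC-HIT | VC [15]
  [6] addr=0x34 blk=13 s=1: L1-HIT | VC [15]
  [7] addr=0x36 blk=13 s=1: L1-HIT | VC [15]
  [8] addr=0xc blk=3 s=1: MISS | VC [15, 13]
  [9] addr=0x17 blk=5 s=1: MISS | VC [15, 13, 3]
  [10] addr=0xd blk=3 s=1: VC-HIT | VC [15, 13, 5]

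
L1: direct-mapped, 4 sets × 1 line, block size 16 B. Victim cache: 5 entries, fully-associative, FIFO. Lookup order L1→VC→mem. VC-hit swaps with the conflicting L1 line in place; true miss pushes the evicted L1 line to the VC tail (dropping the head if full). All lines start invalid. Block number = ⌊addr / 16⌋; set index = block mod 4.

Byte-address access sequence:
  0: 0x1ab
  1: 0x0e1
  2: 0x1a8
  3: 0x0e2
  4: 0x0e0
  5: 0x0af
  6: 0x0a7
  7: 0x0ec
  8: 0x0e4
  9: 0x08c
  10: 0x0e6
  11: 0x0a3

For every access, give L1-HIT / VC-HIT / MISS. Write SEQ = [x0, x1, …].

#0 0x1ab→b26/s2 MISS; vc=[]
#1 0xe1→b14/s2 MISS; vc=[26]
#2 0x1a8→b26/s2 VC-HIT; vc=[14]
#3 0xe2→b14/s2 VC-HIT; vc=[26]
#4 0xe0→b14/s2 L1-HIT; vc=[26]
#5 0xaf→b10/s2 MISS; vc=[26,14]
#6 0xa7→b10/s2 L1-HIT; vc=[26,14]
#7 0xec→b14/s2 VC-HIT; vc=[26,10]
#8 0xe4→b14/s2 L1-HIT; vc=[26,10]
#9 0x8c→b8/s0 MISS; vc=[26,10]
#10 0xe6→b14/s2 L1-HIT; vc=[26,10]
#11 0xa3→b10/s2 VC-HIT; vc=[26,14]

SEQ = [MISS, MISS, VC-HIT, VC-HIT, L1-HIT, MISS, L1-HIT, VC-HIT, L1-HIT, MISS, L1-HIT, VC-HIT]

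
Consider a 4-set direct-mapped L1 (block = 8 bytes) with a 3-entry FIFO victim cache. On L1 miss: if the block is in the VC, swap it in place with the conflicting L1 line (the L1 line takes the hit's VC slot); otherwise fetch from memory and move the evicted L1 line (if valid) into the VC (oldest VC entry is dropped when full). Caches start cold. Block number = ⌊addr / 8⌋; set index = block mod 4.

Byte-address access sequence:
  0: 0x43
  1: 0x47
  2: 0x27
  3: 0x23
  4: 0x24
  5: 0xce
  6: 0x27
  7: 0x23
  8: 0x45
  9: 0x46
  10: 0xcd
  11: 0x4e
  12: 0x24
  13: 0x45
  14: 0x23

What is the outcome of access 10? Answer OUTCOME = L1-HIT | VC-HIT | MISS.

0: 0x43 (blk 8, set 0) → MISS  vc=[]
1: 0x47 (blk 8, set 0) → L1-HIT  vc=[]
2: 0x27 (blk 4, set 0) → MISS  vc=[8]
3: 0x23 (blk 4, set 0) → L1-HIT  vc=[8]
4: 0x24 (blk 4, set 0) → L1-HIT  vc=[8]
5: 0xce (blk 25, set 1) → MISS  vc=[8]
6: 0x27 (blk 4, set 0) → L1-HIT  vc=[8]
7: 0x23 (blk 4, set 0) → L1-HIT  vc=[8]
8: 0x45 (blk 8, set 0) → VC-HIT  vc=[4]
9: 0x46 (blk 8, set 0) → L1-HIT  vc=[4]
10: 0xcd (blk 25, set 1) → L1-HIT  vc=[4]
11: 0x4e (blk 9, set 1) → MISS  vc=[4, 25]
12: 0x24 (blk 4, set 0) → VC-HIT  vc=[8, 25]
13: 0x45 (blk 8, set 0) → VC-HIT  vc=[4, 25]
14: 0x23 (blk 4, set 0) → VC-HIT  vc=[8, 25]

OUTCOME = L1-HIT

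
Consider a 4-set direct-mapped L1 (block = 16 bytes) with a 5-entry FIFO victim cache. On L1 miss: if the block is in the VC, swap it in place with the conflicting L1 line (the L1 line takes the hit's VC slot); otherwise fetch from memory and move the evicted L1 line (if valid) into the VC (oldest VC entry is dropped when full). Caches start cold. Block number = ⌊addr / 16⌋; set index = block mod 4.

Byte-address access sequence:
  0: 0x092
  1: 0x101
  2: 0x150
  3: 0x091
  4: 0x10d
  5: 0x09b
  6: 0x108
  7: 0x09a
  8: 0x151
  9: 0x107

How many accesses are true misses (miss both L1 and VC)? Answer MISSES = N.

MISSES = 3

0: 0x92 (blk 9, set 1) → MISS  vc=[]
1: 0x101 (blk 16, set 0) → MISS  vc=[]
2: 0x150 (blk 21, set 1) → MISS  vc=[9]
3: 0x91 (blk 9, set 1) → VC-HIT  vc=[21]
4: 0x10d (blk 16, set 0) → L1-HIT  vc=[21]
5: 0x9b (blk 9, set 1) → L1-HIT  vc=[21]
6: 0x108 (blk 16, set 0) → L1-HIT  vc=[21]
7: 0x9a (blk 9, set 1) → L1-HIT  vc=[21]
8: 0x151 (blk 21, set 1) → VC-HIT  vc=[9]
9: 0x107 (blk 16, set 0) → L1-HIT  vc=[9]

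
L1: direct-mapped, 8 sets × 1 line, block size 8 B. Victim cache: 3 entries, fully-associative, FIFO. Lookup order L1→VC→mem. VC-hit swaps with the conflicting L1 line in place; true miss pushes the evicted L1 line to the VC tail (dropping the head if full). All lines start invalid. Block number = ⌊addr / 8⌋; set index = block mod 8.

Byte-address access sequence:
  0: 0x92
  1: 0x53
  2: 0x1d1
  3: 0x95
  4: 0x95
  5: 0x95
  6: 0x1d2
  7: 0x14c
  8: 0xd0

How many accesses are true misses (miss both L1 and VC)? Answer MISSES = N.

#0 0x92→b18/s2 MISS; vc=[]
#1 0x53→b10/s2 MISS; vc=[18]
#2 0x1d1→b58/s2 MISS; vc=[18,10]
#3 0x95→b18/s2 VC-HIT; vc=[58,10]
#4 0x95→b18/s2 L1-HIT; vc=[58,10]
#5 0x95→b18/s2 L1-HIT; vc=[58,10]
#6 0x1d2→b58/s2 VC-HIT; vc=[18,10]
#7 0x14c→b41/s1 MISS; vc=[18,10]
#8 0xd0→b26/s2 MISS; vc=[18,10,58]

MISSES = 5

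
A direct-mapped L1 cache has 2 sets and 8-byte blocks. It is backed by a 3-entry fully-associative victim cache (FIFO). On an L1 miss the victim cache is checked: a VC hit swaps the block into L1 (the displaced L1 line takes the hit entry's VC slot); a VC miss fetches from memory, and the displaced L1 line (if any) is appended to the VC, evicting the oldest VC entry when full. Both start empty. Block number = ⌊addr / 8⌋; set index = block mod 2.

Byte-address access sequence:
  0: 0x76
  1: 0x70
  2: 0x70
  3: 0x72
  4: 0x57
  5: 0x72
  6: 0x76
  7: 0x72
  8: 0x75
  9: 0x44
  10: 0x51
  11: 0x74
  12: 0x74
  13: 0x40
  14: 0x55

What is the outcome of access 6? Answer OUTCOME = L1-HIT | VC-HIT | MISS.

OUTCOME = L1-HIT

0: 0x76 (blk 14, set 0) → MISS  vc=[]
1: 0x70 (blk 14, set 0) → L1-HIT  vc=[]
2: 0x70 (blk 14, set 0) → L1-HIT  vc=[]
3: 0x72 (blk 14, set 0) → L1-HIT  vc=[]
4: 0x57 (blk 10, set 0) → MISS  vc=[14]
5: 0x72 (blk 14, set 0) → VC-HIT  vc=[10]
6: 0x76 (blk 14, set 0) → L1-HIT  vc=[10]
7: 0x72 (blk 14, set 0) → L1-HIT  vc=[10]
8: 0x75 (blk 14, set 0) → L1-HIT  vc=[10]
9: 0x44 (blk 8, set 0) → MISS  vc=[10, 14]
10: 0x51 (blk 10, set 0) → VC-HIT  vc=[8, 14]
11: 0x74 (blk 14, set 0) → VC-HIT  vc=[8, 10]
12: 0x74 (blk 14, set 0) → L1-HIT  vc=[8, 10]
13: 0x40 (blk 8, set 0) → VC-HIT  vc=[14, 10]
14: 0x55 (blk 10, set 0) → VC-HIT  vc=[14, 8]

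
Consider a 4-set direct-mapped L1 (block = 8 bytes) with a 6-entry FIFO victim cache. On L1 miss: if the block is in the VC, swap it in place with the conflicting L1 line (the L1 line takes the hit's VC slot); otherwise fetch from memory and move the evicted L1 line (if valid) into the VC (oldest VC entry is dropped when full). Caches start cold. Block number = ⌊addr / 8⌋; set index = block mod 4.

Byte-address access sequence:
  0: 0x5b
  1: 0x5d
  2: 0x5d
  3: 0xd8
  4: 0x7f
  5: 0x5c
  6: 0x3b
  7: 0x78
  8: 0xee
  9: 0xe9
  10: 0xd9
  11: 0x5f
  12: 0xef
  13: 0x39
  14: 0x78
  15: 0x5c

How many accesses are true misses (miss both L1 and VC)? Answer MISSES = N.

#0 0x5b→b11/s3 MISS; vc=[]
#1 0x5d→b11/s3 L1-HIT; vc=[]
#2 0x5d→b11/s3 L1-HIT; vc=[]
#3 0xd8→b27/s3 MISS; vc=[11]
#4 0x7f→b15/s3 MISS; vc=[11,27]
#5 0x5c→b11/s3 VC-HIT; vc=[15,27]
#6 0x3b→b7/s3 MISS; vc=[15,27,11]
#7 0x78→b15/s3 VC-HIT; vc=[7,27,11]
#8 0xee→b29/s1 MISS; vc=[7,27,11]
#9 0xe9→b29/s1 L1-HIT; vc=[7,27,11]
#10 0xd9→b27/s3 VC-HIT; vc=[7,15,11]
#11 0x5f→b11/s3 VC-HIT; vc=[7,15,27]
#12 0xef→b29/s1 L1-HIT; vc=[7,15,27]
#13 0x39→b7/s3 VC-HIT; vc=[11,15,27]
#14 0x78→b15/s3 VC-HIT; vc=[11,7,27]
#15 0x5c→b11/s3 VC-HIT; vc=[15,7,27]

MISSES = 5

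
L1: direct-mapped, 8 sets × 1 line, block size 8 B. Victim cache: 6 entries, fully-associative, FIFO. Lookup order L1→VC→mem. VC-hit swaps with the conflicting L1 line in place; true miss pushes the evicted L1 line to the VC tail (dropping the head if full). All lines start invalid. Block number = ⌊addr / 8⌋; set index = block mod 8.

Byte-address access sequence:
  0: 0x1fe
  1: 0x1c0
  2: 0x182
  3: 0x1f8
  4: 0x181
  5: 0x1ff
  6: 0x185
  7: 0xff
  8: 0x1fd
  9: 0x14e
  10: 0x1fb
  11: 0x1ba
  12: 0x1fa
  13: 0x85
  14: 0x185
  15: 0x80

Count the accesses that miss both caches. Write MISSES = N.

#0 0x1fe→b63/s7 MISS; vc=[]
#1 0x1c0→b56/s0 MISS; vc=[]
#2 0x182→b48/s0 MISS; vc=[56]
#3 0x1f8→b63/s7 L1-HIT; vc=[56]
#4 0x181→b48/s0 L1-HIT; vc=[56]
#5 0x1ff→b63/s7 L1-HIT; vc=[56]
#6 0x185→b48/s0 L1-HIT; vc=[56]
#7 0xff→b31/s7 MISS; vc=[56,63]
#8 0x1fd→b63/s7 VC-HIT; vc=[56,31]
#9 0x14e→b41/s1 MISS; vc=[56,31]
#10 0x1fb→b63/s7 L1-HIT; vc=[56,31]
#11 0x1ba→b55/s7 MISS; vc=[56,31,63]
#12 0x1fa→b63/s7 VC-HIT; vc=[56,31,55]
#13 0x85→b16/s0 MISS; vc=[56,31,55,48]
#14 0x185→b48/s0 VC-HIT; vc=[56,31,55,16]
#15 0x80→b16/s0 VC-HIT; vc=[56,31,55,48]

MISSES = 7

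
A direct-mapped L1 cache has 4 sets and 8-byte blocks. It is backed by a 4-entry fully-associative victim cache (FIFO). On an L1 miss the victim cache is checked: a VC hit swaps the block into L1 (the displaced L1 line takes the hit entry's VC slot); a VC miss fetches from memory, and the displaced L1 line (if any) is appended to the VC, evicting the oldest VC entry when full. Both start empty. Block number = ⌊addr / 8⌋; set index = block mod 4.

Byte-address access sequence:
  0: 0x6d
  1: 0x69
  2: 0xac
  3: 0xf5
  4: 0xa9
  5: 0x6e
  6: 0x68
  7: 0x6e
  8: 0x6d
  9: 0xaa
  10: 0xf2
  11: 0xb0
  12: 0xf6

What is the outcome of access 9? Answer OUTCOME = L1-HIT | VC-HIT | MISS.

OUTCOME = VC-HIT

0: 0x6d (blk 13, set 1) → MISS  vc=[]
1: 0x69 (blk 13, set 1) → L1-HIT  vc=[]
2: 0xac (blk 21, set 1) → MISS  vc=[13]
3: 0xf5 (blk 30, set 2) → MISS  vc=[13]
4: 0xa9 (blk 21, set 1) → L1-HIT  vc=[13]
5: 0x6e (blk 13, set 1) → VC-HIT  vc=[21]
6: 0x68 (blk 13, set 1) → L1-HIT  vc=[21]
7: 0x6e (blk 13, set 1) → L1-HIT  vc=[21]
8: 0x6d (blk 13, set 1) → L1-HIT  vc=[21]
9: 0xaa (blk 21, set 1) → VC-HIT  vc=[13]
10: 0xf2 (blk 30, set 2) → L1-HIT  vc=[13]
11: 0xb0 (blk 22, set 2) → MISS  vc=[13, 30]
12: 0xf6 (blk 30, set 2) → VC-HIT  vc=[13, 22]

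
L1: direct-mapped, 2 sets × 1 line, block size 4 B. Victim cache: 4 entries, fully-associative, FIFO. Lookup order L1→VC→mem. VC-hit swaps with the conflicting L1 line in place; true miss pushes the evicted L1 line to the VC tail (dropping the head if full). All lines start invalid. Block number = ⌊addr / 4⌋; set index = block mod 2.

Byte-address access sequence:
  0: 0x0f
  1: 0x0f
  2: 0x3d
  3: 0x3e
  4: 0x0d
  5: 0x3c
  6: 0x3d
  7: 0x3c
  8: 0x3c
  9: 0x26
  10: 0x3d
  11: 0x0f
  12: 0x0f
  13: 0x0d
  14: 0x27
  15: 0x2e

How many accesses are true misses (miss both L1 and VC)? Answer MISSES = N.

MISSES = 4

#0 0xf→b3/s1 MISS; vc=[]
#1 0xf→b3/s1 L1-HIT; vc=[]
#2 0x3d→b15/s1 MISS; vc=[3]
#3 0x3e→b15/s1 L1-HIT; vc=[3]
#4 0xd→b3/s1 VC-HIT; vc=[15]
#5 0x3c→b15/s1 VC-HIT; vc=[3]
#6 0x3d→b15/s1 L1-HIT; vc=[3]
#7 0x3c→b15/s1 L1-HIT; vc=[3]
#8 0x3c→b15/s1 L1-HIT; vc=[3]
#9 0x26→b9/s1 MISS; vc=[3,15]
#10 0x3d→b15/s1 VC-HIT; vc=[3,9]
#11 0xf→b3/s1 VC-HIT; vc=[15,9]
#12 0xf→b3/s1 L1-HIT; vc=[15,9]
#13 0xd→b3/s1 L1-HIT; vc=[15,9]
#14 0x27→b9/s1 VC-HIT; vc=[15,3]
#15 0x2e→b11/s1 MISS; vc=[15,3,9]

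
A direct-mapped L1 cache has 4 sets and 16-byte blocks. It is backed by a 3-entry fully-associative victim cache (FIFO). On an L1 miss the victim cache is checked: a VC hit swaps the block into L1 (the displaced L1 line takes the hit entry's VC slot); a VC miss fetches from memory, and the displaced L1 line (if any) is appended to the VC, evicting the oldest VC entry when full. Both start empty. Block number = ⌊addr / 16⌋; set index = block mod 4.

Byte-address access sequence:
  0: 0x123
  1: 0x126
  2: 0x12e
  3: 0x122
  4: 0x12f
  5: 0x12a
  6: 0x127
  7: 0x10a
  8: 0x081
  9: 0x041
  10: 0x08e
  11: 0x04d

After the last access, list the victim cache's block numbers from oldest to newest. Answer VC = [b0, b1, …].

VC = [16, 8]

0: 0x123 (blk 18, set 2) → MISS  vc=[]
1: 0x126 (blk 18, set 2) → L1-HIT  vc=[]
2: 0x12e (blk 18, set 2) → L1-HIT  vc=[]
3: 0x122 (blk 18, set 2) → L1-HIT  vc=[]
4: 0x12f (blk 18, set 2) → L1-HIT  vc=[]
5: 0x12a (blk 18, set 2) → L1-HIT  vc=[]
6: 0x127 (blk 18, set 2) → L1-HIT  vc=[]
7: 0x10a (blk 16, set 0) → MISS  vc=[]
8: 0x81 (blk 8, set 0) → MISS  vc=[16]
9: 0x41 (blk 4, set 0) → MISS  vc=[16, 8]
10: 0x8e (blk 8, set 0) → VC-HIT  vc=[16, 4]
11: 0x4d (blk 4, set 0) → VC-HIT  vc=[16, 8]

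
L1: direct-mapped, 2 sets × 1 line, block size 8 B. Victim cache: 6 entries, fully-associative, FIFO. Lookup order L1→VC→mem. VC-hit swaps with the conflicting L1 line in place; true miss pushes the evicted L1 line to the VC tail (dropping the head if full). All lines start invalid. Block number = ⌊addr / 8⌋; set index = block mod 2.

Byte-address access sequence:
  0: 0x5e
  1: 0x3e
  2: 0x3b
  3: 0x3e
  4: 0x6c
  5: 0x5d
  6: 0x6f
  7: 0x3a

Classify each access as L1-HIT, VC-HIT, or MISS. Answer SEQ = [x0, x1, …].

  [0] addr=0x5e blk=11 s=1: MISS | VC []
  [1] addr=0x3e blk=7 s=1: MISS | VC [11]
  [2] addr=0x3b blk=7 s=1: L1-HIT | VC [11]
  [3] addr=0x3e blk=7 s=1: L1-HIT | VC [11]
  [4] addr=0x6c blk=13 s=1: MISS | VC [11, 7]
  [5] addr=0x5d blk=11 s=1: VC-HIT | VC [13, 7]
  [6] addr=0x6f blk=13 s=1: VC-HIT | VC [11, 7]
  [7] addr=0x3a blk=7 s=1: VC-HIT | VC [11, 13]

SEQ = [MISS, MISS, L1-HIT, L1-HIT, MISS, VC-HIT, VC-HIT, VC-HIT]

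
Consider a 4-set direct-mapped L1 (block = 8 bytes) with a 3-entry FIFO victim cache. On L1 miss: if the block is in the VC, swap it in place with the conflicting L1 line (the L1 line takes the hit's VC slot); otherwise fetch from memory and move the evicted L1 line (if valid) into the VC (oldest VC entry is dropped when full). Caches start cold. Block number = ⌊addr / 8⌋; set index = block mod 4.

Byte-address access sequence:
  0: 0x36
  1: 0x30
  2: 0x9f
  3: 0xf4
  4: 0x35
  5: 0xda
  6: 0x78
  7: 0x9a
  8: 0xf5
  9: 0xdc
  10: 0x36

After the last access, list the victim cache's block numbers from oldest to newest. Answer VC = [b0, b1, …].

#0 0x36→b6/s2 MISS; vc=[]
#1 0x30→b6/s2 L1-HIT; vc=[]
#2 0x9f→b19/s3 MISS; vc=[]
#3 0xf4→b30/s2 MISS; vc=[6]
#4 0x35→b6/s2 VC-HIT; vc=[30]
#5 0xda→b27/s3 MISS; vc=[30,19]
#6 0x78→b15/s3 MISS; vc=[30,19,27]
#7 0x9a→b19/s3 VC-HIT; vc=[30,15,27]
#8 0xf5→b30/s2 VC-HIT; vc=[6,15,27]
#9 0xdc→b27/s3 VC-HIT; vc=[6,15,19]
#10 0x36→b6/s2 VC-HIT; vc=[30,15,19]

VC = [30, 15, 19]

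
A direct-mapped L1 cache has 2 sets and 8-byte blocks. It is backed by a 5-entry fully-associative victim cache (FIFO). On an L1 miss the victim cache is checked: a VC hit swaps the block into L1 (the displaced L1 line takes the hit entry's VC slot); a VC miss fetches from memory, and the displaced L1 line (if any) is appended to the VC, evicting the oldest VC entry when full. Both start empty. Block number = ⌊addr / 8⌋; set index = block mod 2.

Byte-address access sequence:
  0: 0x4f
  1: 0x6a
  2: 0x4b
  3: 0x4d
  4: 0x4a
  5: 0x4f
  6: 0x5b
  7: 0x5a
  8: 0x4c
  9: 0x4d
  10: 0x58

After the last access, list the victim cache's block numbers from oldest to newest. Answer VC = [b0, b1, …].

VC = [13, 9]

#0 0x4f→b9/s1 MISS; vc=[]
#1 0x6a→b13/s1 MISS; vc=[9]
#2 0x4b→b9/s1 VC-HIT; vc=[13]
#3 0x4d→b9/s1 L1-HIT; vc=[13]
#4 0x4a→b9/s1 L1-HIT; vc=[13]
#5 0x4f→b9/s1 L1-HIT; vc=[13]
#6 0x5b→b11/s1 MISS; vc=[13,9]
#7 0x5a→b11/s1 L1-HIT; vc=[13,9]
#8 0x4c→b9/s1 VC-HIT; vc=[13,11]
#9 0x4d→b9/s1 L1-HIT; vc=[13,11]
#10 0x58→b11/s1 VC-HIT; vc=[13,9]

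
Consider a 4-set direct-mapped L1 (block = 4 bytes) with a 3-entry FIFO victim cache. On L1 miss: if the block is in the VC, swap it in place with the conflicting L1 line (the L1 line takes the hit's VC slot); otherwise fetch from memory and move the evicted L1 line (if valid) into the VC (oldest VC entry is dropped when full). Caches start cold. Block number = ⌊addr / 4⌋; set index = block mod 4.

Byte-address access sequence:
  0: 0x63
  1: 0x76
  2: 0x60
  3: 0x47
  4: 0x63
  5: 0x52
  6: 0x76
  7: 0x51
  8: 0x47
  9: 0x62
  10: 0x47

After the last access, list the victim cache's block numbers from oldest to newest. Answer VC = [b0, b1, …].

#0 0x63→b24/s0 MISS; vc=[]
#1 0x76→b29/s1 MISS; vc=[]
#2 0x60→b24/s0 L1-HIT; vc=[]
#3 0x47→b17/s1 MISS; vc=[29]
#4 0x63→b24/s0 L1-HIT; vc=[29]
#5 0x52→b20/s0 MISS; vc=[29,24]
#6 0x76→b29/s1 VC-HIT; vc=[17,24]
#7 0x51→b20/s0 L1-HIT; vc=[17,24]
#8 0x47→b17/s1 VC-HIT; vc=[29,24]
#9 0x62→b24/s0 VC-HIT; vc=[29,20]
#10 0x47→b17/s1 L1-HIT; vc=[29,20]

VC = [29, 20]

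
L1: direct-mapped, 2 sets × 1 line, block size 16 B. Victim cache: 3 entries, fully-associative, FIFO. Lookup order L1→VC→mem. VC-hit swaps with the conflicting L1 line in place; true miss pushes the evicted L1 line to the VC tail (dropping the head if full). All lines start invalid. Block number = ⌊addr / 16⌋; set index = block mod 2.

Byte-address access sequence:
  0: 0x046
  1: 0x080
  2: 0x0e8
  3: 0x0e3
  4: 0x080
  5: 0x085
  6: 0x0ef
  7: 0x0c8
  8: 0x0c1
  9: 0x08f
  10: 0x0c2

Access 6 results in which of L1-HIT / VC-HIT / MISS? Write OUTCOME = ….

OUTCOME = VC-HIT

#0 0x46→b4/s0 MISS; vc=[]
#1 0x80→b8/s0 MISS; vc=[4]
#2 0xe8→b14/s0 MISS; vc=[4,8]
#3 0xe3→b14/s0 L1-HIT; vc=[4,8]
#4 0x80→b8/s0 VC-HIT; vc=[4,14]
#5 0x85→b8/s0 L1-HIT; vc=[4,14]
#6 0xef→b14/s0 VC-HIT; vc=[4,8]
#7 0xc8→b12/s0 MISS; vc=[4,8,14]
#8 0xc1→b12/s0 L1-HIT; vc=[4,8,14]
#9 0x8f→b8/s0 VC-HIT; vc=[4,12,14]
#10 0xc2→b12/s0 VC-HIT; vc=[4,8,14]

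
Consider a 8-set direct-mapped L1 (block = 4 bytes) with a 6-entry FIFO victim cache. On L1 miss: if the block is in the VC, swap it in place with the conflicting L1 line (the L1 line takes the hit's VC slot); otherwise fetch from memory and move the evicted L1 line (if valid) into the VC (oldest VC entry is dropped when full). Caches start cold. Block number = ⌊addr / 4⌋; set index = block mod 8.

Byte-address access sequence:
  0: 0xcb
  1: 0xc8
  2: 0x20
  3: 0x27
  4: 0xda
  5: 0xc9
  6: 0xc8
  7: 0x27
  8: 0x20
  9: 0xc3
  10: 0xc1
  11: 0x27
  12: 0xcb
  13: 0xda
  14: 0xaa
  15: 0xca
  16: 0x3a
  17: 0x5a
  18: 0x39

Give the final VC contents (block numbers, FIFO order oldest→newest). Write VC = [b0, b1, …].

VC = [8, 42, 54, 22]

  [0] addr=0xcb blk=50 s=2: MISS | VC []
  [1] addr=0xc8 blk=50 s=2: L1-HIT | VC []
  [2] addr=0x20 blk=8 s=0: MISS | VC []
  [3] addr=0x27 blk=9 s=1: MISS | VC []
  [4] addr=0xda blk=54 s=6: MISS | VC []
  [5] addr=0xc9 blk=50 s=2: L1-HIT | VC []
  [6] addr=0xc8 blk=50 s=2: L1-HIT | VC []
  [7] addr=0x27 blk=9 s=1: L1-HIT | VC []
  [8] addr=0x20 blk=8 s=0: L1-HIT | VC []
  [9] addr=0xc3 blk=48 s=0: MISS | VC [8]
  [10] addr=0xc1 blk=48 s=0: L1-HIT | VC [8]
  [11] addr=0x27 blk=9 s=1: L1-HIT | VC [8]
  [12] addr=0xcb blk=50 s=2: L1-HIT | VC [8]
  [13] addr=0xda blk=54 s=6: L1-HIT | VC [8]
  [14] addr=0xaa blk=42 s=2: MISS | VC [8, 50]
  [15] addr=0xca blk=50 s=2: VC-HIT | VC [8, 42]
  [16] addr=0x3a blk=14 s=6: MISS | VC [8, 42, 54]
  [17] addr=0x5a blk=22 s=6: MISS | VC [8, 42, 54, 14]
  [18] addr=0x39 blk=14 s=6: VC-HIT | VC [8, 42, 54, 22]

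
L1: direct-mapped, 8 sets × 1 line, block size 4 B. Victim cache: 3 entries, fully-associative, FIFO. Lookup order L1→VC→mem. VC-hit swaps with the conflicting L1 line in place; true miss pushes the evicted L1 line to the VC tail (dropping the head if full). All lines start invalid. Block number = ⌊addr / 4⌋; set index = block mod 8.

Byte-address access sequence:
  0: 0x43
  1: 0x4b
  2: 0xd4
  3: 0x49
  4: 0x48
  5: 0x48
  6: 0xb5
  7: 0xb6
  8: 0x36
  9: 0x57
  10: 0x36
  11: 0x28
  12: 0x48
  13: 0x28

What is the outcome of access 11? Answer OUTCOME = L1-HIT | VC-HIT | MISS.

#0 0x43→b16/s0 MISS; vc=[]
#1 0x4b→b18/s2 MISS; vc=[]
#2 0xd4→b53/s5 MISS; vc=[]
#3 0x49→b18/s2 L1-HIT; vc=[]
#4 0x48→b18/s2 L1-HIT; vc=[]
#5 0x48→b18/s2 L1-HIT; vc=[]
#6 0xb5→b45/s5 MISS; vc=[53]
#7 0xb6→b45/s5 L1-HIT; vc=[53]
#8 0x36→b13/s5 MISS; vc=[53,45]
#9 0x57→b21/s5 MISS; vc=[53,45,13]
#10 0x36→b13/s5 VC-HIT; vc=[53,45,21]
#11 0x28→b10/s2 MISS; vc=[45,21,18]
#12 0x48→b18/s2 VC-HIT; vc=[45,21,10]
#13 0x28→b10/s2 VC-HIT; vc=[45,21,18]

OUTCOME = MISS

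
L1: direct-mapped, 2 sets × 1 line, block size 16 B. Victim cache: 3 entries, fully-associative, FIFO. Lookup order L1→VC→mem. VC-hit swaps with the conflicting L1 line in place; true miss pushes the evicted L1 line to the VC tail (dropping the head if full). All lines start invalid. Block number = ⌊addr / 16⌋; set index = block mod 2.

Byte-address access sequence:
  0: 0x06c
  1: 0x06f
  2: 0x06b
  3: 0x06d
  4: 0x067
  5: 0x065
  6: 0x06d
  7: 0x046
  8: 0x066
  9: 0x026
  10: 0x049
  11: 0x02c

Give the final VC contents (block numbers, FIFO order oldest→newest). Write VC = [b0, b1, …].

VC = [4, 6]

#0 0x6c→b6/s0 MISS; vc=[]
#1 0x6f→b6/s0 L1-HIT; vc=[]
#2 0x6b→b6/s0 L1-HIT; vc=[]
#3 0x6d→b6/s0 L1-HIT; vc=[]
#4 0x67→b6/s0 L1-HIT; vc=[]
#5 0x65→b6/s0 L1-HIT; vc=[]
#6 0x6d→b6/s0 L1-HIT; vc=[]
#7 0x46→b4/s0 MISS; vc=[6]
#8 0x66→b6/s0 VC-HIT; vc=[4]
#9 0x26→b2/s0 MISS; vc=[4,6]
#10 0x49→b4/s0 VC-HIT; vc=[2,6]
#11 0x2c→b2/s0 VC-HIT; vc=[4,6]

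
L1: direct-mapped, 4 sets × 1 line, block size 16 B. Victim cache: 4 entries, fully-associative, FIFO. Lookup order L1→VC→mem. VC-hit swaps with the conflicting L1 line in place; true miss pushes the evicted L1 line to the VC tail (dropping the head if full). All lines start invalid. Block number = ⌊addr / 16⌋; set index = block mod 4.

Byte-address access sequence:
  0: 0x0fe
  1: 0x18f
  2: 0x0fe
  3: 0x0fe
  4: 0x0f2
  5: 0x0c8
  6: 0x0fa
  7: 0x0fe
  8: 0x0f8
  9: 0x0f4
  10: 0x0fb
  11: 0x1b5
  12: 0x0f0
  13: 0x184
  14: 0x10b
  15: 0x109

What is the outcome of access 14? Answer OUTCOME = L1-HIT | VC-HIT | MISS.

0: 0xfe (blk 15, set 3) → MISS  vc=[]
1: 0x18f (blk 24, set 0) → MISS  vc=[]
2: 0xfe (blk 15, set 3) → L1-HIT  vc=[]
3: 0xfe (blk 15, set 3) → L1-HIT  vc=[]
4: 0xf2 (blk 15, set 3) → L1-HIT  vc=[]
5: 0xc8 (blk 12, set 0) → MISS  vc=[24]
6: 0xfa (blk 15, set 3) → L1-HIT  vc=[24]
7: 0xfe (blk 15, set 3) → L1-HIT  vc=[24]
8: 0xf8 (blk 15, set 3) → L1-HIT  vc=[24]
9: 0xf4 (blk 15, set 3) → L1-HIT  vc=[24]
10: 0xfb (blk 15, set 3) → L1-HIT  vc=[24]
11: 0x1b5 (blk 27, set 3) → MISS  vc=[24, 15]
12: 0xf0 (blk 15, set 3) → VC-HIT  vc=[24, 27]
13: 0x184 (blk 24, set 0) → VC-HIT  vc=[12, 27]
14: 0x10b (blk 16, set 0) → MISS  vc=[12, 27, 24]
15: 0x109 (blk 16, set 0) → L1-HIT  vc=[12, 27, 24]

OUTCOME = MISS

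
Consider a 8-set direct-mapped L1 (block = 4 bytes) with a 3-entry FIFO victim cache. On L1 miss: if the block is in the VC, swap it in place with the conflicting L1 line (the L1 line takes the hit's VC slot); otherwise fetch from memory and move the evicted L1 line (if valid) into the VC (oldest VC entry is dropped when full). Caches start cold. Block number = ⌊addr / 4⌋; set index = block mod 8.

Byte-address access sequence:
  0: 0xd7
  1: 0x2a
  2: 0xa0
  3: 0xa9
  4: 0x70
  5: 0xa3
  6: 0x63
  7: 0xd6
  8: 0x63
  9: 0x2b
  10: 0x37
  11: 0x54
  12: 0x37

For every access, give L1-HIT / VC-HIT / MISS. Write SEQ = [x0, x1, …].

SEQ = [MISS, MISS, MISS, MISS, MISS, L1-HIT, MISS, L1-HIT, L1-HIT, VC-HIT, MISS, MISS, VC-HIT]

0: 0xd7 (blk 53, set 5) → MISS  vc=[]
1: 0x2a (blk 10, set 2) → MISS  vc=[]
2: 0xa0 (blk 40, set 0) → MISS  vc=[]
3: 0xa9 (blk 42, set 2) → MISS  vc=[10]
4: 0x70 (blk 28, set 4) → MISS  vc=[10]
5: 0xa3 (blk 40, set 0) → L1-HIT  vc=[10]
6: 0x63 (blk 24, set 0) → MISS  vc=[10, 40]
7: 0xd6 (blk 53, set 5) → L1-HIT  vc=[10, 40]
8: 0x63 (blk 24, set 0) → L1-HIT  vc=[10, 40]
9: 0x2b (blk 10, set 2) → VC-HIT  vc=[42, 40]
10: 0x37 (blk 13, set 5) → MISS  vc=[42, 40, 53]
11: 0x54 (blk 21, set 5) → MISS  vc=[40, 53, 13]
12: 0x37 (blk 13, set 5) → VC-HIT  vc=[40, 53, 21]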